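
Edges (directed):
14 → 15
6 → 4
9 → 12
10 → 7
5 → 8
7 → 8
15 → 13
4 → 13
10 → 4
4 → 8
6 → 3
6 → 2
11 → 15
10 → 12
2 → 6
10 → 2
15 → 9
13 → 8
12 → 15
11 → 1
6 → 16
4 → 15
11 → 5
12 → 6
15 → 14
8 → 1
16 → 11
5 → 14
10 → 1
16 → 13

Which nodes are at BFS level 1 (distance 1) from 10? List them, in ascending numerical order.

Level 0: 10
Level 1: 1, 2, 4, 7, 12
Level 2: 6, 8, 13, 15
Level 3: 3, 9, 14, 16
Level 4: 11
Level 5: 5

1, 2, 4, 7, 12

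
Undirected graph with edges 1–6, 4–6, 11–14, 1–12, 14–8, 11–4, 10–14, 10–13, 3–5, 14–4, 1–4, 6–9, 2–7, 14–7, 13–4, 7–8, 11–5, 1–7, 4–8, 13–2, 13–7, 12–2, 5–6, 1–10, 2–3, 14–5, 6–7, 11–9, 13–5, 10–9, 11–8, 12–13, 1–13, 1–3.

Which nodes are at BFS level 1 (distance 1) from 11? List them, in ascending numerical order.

4, 5, 8, 9, 14

Level 0: 11
Level 1: 4, 5, 8, 9, 14
Level 2: 1, 3, 6, 7, 10, 13
Level 3: 2, 12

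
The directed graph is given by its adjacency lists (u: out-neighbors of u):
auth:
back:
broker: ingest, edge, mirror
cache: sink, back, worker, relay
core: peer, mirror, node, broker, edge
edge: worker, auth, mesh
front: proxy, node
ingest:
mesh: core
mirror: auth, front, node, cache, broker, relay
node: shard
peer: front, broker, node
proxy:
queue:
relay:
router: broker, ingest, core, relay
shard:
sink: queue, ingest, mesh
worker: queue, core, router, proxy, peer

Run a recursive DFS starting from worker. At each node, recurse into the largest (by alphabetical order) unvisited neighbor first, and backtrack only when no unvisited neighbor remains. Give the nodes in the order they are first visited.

worker router relay ingest core peer node shard front proxy broker mirror cache sink queue mesh back auth edge

Visit worker
worker → router
router → relay
router → ingest
router → core
core → peer
peer → node
node → shard
peer → front
front → proxy
peer → broker
broker → mirror
mirror → cache
cache → sink
sink → queue
sink → mesh
cache → back
mirror → auth
broker → edge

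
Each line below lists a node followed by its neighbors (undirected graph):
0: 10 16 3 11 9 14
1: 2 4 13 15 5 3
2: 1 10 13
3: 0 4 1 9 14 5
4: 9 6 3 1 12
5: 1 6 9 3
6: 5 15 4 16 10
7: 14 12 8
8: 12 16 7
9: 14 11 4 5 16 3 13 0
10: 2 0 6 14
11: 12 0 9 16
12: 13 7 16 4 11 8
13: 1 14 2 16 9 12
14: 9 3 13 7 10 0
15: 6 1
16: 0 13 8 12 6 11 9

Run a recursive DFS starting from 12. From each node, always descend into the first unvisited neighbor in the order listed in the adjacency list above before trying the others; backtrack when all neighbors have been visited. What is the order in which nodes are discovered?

12 13 1 2 10 0 16 8 7 14 9 11 4 6 5 3 15

Visit 12
12 → 13
13 → 1
1 → 2
2 → 10
10 → 0
0 → 16
16 → 8
8 → 7
7 → 14
14 → 9
9 → 11
9 → 4
4 → 6
6 → 5
5 → 3
6 → 15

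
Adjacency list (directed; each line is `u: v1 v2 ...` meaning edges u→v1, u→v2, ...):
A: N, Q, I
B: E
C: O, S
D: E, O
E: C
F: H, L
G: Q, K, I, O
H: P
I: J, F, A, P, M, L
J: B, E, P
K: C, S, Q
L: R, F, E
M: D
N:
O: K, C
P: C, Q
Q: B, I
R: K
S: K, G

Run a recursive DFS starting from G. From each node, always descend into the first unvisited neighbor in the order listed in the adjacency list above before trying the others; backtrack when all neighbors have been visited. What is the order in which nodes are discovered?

G, Q, B, E, C, O, K, S, I, J, P, F, H, L, R, A, N, M, D

Visit G
G → Q
Q → B
B → E
E → C
C → O
O → K
K → S
Q → I
I → J
J → P
I → F
F → H
F → L
L → R
I → A
A → N
I → M
M → D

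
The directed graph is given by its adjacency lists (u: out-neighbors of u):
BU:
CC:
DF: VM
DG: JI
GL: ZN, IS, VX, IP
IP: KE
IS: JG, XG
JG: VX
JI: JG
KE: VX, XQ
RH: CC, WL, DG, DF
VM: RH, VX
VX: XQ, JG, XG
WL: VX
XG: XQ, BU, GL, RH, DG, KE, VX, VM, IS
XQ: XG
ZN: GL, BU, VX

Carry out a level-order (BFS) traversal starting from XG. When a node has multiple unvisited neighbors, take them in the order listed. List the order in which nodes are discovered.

Visit XG; enqueue XQ, BU, GL, RH, DG, KE, VX, VM, IS → queue [XQ, BU, GL, RH, DG, KE, VX, VM, IS]
Visit XQ → queue [BU, GL, RH, DG, KE, VX, VM, IS]
Visit BU → queue [GL, RH, DG, KE, VX, VM, IS]
Visit GL; enqueue ZN, IP → queue [RH, DG, KE, VX, VM, IS, ZN, IP]
Visit RH; enqueue CC, WL, DF → queue [DG, KE, VX, VM, IS, ZN, IP, CC, WL, DF]
Visit DG; enqueue JI → queue [KE, VX, VM, IS, ZN, IP, CC, WL, DF, JI]
Visit KE → queue [VX, VM, IS, ZN, IP, CC, WL, DF, JI]
Visit VX; enqueue JG → queue [VM, IS, ZN, IP, CC, WL, DF, JI, JG]
Visit VM → queue [IS, ZN, IP, CC, WL, DF, JI, JG]
Visit IS → queue [ZN, IP, CC, WL, DF, JI, JG]
Visit ZN → queue [IP, CC, WL, DF, JI, JG]
Visit IP → queue [CC, WL, DF, JI, JG]
Visit CC → queue [WL, DF, JI, JG]
Visit WL → queue [DF, JI, JG]
Visit DF → queue [JI, JG]
Visit JI → queue [JG]
Visit JG → queue []

XG XQ BU GL RH DG KE VX VM IS ZN IP CC WL DF JI JG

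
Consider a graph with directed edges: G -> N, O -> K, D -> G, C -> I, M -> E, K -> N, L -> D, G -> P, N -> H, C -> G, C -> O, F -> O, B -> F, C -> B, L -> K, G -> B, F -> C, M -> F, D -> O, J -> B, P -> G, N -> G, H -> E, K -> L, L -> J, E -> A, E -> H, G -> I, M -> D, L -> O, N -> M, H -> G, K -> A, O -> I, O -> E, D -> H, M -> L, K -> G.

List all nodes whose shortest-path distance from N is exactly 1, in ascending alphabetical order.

G, H, M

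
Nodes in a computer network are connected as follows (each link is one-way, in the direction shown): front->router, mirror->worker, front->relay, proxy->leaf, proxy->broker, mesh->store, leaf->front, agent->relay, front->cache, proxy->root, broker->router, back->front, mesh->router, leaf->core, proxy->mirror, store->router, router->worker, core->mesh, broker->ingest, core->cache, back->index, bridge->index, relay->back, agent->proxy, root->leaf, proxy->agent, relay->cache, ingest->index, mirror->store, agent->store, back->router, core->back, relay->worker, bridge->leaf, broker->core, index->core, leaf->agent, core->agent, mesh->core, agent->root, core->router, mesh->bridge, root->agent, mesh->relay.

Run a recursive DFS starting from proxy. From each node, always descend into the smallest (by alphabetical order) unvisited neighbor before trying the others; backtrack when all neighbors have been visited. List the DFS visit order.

Visit proxy
proxy → agent
agent → relay
relay → back
back → front
front → cache
front → router
router → worker
back → index
index → core
core → mesh
mesh → bridge
bridge → leaf
mesh → store
agent → root
proxy → broker
broker → ingest
proxy → mirror

proxy → agent → relay → back → front → cache → router → worker → index → core → mesh → bridge → leaf → store → root → broker → ingest → mirror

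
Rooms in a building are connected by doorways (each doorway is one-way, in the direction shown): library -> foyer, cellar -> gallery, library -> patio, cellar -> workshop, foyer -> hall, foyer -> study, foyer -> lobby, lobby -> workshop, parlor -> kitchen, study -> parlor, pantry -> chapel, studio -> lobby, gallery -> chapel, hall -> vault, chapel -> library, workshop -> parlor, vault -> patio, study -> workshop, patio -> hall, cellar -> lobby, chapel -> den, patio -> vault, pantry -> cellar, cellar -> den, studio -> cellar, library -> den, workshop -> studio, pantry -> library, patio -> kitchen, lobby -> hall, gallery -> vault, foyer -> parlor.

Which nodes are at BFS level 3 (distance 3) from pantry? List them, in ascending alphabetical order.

Level 0: pantry
Level 1: cellar, chapel, library
Level 2: den, foyer, gallery, lobby, patio, workshop
Level 3: hall, kitchen, parlor, studio, study, vault

hall, kitchen, parlor, studio, study, vault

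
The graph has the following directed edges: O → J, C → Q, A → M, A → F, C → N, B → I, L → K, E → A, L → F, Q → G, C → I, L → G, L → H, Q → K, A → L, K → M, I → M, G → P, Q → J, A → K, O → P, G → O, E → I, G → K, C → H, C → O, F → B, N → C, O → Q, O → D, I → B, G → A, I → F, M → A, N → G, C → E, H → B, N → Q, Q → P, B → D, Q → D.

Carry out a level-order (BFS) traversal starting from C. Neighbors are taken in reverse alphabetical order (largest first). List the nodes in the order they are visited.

Visit C; enqueue Q, O, N, I, H, E → queue [Q, O, N, I, H, E]
Visit Q; enqueue P, K, J, G, D → queue [O, N, I, H, E, P, K, J, G, D]
Visit O → queue [N, I, H, E, P, K, J, G, D]
Visit N → queue [I, H, E, P, K, J, G, D]
Visit I; enqueue M, F, B → queue [H, E, P, K, J, G, D, M, F, B]
Visit H → queue [E, P, K, J, G, D, M, F, B]
Visit E; enqueue A → queue [P, K, J, G, D, M, F, B, A]
Visit P → queue [K, J, G, D, M, F, B, A]
Visit K → queue [J, G, D, M, F, B, A]
Visit J → queue [G, D, M, F, B, A]
Visit G → queue [D, M, F, B, A]
Visit D → queue [M, F, B, A]
Visit M → queue [F, B, A]
Visit F → queue [B, A]
Visit B → queue [A]
Visit A; enqueue L → queue [L]
Visit L → queue []

C -> Q -> O -> N -> I -> H -> E -> P -> K -> J -> G -> D -> M -> F -> B -> A -> L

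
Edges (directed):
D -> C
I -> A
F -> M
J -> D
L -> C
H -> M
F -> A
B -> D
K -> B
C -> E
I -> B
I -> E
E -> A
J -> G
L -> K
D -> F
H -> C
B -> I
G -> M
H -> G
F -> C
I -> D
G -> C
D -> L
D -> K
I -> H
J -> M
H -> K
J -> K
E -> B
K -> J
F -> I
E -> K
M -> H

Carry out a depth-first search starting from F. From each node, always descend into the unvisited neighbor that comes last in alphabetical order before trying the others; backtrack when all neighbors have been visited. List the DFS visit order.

F, M, H, K, J, G, C, E, B, I, D, L, A

Visit F
F → M
M → H
H → K
K → J
J → G
G → C
C → E
E → B
B → I
I → D
D → L
I → A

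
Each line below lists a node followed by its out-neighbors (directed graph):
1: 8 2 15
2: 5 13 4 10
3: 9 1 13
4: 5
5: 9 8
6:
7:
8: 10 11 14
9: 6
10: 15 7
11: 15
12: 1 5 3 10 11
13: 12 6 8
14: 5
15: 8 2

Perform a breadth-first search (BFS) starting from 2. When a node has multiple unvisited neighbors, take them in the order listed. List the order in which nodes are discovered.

2, 5, 13, 4, 10, 9, 8, 12, 6, 15, 7, 11, 14, 1, 3

Visit 2; enqueue 5, 13, 4, 10 → queue [5, 13, 4, 10]
Visit 5; enqueue 9, 8 → queue [13, 4, 10, 9, 8]
Visit 13; enqueue 12, 6 → queue [4, 10, 9, 8, 12, 6]
Visit 4 → queue [10, 9, 8, 12, 6]
Visit 10; enqueue 15, 7 → queue [9, 8, 12, 6, 15, 7]
Visit 9 → queue [8, 12, 6, 15, 7]
Visit 8; enqueue 11, 14 → queue [12, 6, 15, 7, 11, 14]
Visit 12; enqueue 1, 3 → queue [6, 15, 7, 11, 14, 1, 3]
Visit 6 → queue [15, 7, 11, 14, 1, 3]
Visit 15 → queue [7, 11, 14, 1, 3]
Visit 7 → queue [11, 14, 1, 3]
Visit 11 → queue [14, 1, 3]
Visit 14 → queue [1, 3]
Visit 1 → queue [3]
Visit 3 → queue []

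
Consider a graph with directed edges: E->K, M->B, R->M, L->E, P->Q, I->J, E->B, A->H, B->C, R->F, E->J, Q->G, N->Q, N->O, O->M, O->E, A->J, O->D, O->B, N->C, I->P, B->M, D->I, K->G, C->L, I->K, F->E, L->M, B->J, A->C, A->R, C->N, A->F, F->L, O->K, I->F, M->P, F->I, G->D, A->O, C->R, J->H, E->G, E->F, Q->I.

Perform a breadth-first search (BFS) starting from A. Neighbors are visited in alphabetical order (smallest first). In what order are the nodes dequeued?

Visit A; enqueue C, F, H, J, O, R → queue [C, F, H, J, O, R]
Visit C; enqueue L, N → queue [F, H, J, O, R, L, N]
Visit F; enqueue E, I → queue [H, J, O, R, L, N, E, I]
Visit H → queue [J, O, R, L, N, E, I]
Visit J → queue [O, R, L, N, E, I]
Visit O; enqueue B, D, K, M → queue [R, L, N, E, I, B, D, K, M]
Visit R → queue [L, N, E, I, B, D, K, M]
Visit L → queue [N, E, I, B, D, K, M]
Visit N; enqueue Q → queue [E, I, B, D, K, M, Q]
Visit E; enqueue G → queue [I, B, D, K, M, Q, G]
Visit I; enqueue P → queue [B, D, K, M, Q, G, P]
Visit B → queue [D, K, M, Q, G, P]
Visit D → queue [K, M, Q, G, P]
Visit K → queue [M, Q, G, P]
Visit M → queue [Q, G, P]
Visit Q → queue [G, P]
Visit G → queue [P]
Visit P → queue []

A → C → F → H → J → O → R → L → N → E → I → B → D → K → M → Q → G → P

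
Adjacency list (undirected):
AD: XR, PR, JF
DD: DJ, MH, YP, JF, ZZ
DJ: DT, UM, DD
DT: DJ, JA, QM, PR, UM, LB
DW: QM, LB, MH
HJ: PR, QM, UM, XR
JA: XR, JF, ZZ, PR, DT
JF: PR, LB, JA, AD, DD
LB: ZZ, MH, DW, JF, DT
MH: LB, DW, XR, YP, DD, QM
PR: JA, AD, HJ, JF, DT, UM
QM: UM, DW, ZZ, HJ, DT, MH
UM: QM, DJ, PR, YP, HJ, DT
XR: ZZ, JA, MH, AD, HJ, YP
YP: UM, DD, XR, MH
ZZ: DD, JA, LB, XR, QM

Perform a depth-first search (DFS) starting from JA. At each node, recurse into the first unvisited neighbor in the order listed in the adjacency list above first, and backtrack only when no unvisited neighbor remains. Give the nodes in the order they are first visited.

JA XR ZZ DD DJ DT QM UM PR AD JF LB MH DW YP HJ

Visit JA
JA → XR
XR → ZZ
ZZ → DD
DD → DJ
DJ → DT
DT → QM
QM → UM
UM → PR
PR → AD
AD → JF
JF → LB
LB → MH
MH → DW
MH → YP
PR → HJ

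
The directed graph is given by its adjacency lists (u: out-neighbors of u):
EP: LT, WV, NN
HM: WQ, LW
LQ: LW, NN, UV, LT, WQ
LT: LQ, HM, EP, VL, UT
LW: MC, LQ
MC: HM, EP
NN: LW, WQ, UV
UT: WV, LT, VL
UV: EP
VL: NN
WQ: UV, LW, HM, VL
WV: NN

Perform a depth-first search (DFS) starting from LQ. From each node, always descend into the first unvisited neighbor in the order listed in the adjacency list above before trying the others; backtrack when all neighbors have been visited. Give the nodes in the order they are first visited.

LQ LW MC HM WQ UV EP LT VL NN UT WV

Visit LQ
LQ → LW
LW → MC
MC → HM
HM → WQ
WQ → UV
UV → EP
EP → LT
LT → VL
VL → NN
LT → UT
UT → WV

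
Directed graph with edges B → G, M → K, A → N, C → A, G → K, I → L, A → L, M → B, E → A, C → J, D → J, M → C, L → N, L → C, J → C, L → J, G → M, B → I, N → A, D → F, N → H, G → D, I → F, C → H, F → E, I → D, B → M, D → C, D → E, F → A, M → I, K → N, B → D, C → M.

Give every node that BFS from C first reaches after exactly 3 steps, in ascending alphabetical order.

Level 0: C
Level 1: A, H, J, M
Level 2: B, I, K, L, N
Level 3: D, F, G
Level 4: E

D, F, G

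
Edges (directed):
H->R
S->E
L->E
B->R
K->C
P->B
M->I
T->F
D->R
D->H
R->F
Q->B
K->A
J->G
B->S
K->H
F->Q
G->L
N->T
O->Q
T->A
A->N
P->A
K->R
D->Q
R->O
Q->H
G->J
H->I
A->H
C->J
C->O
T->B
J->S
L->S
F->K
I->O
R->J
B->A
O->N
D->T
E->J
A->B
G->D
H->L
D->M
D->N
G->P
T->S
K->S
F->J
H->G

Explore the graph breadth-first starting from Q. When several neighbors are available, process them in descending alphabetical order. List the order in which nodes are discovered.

Q -> H -> B -> R -> L -> I -> G -> S -> A -> O -> J -> F -> E -> P -> D -> N -> K -> T -> M -> C

Visit Q; enqueue H, B → queue [H, B]
Visit H; enqueue R, L, I, G → queue [B, R, L, I, G]
Visit B; enqueue S, A → queue [R, L, I, G, S, A]
Visit R; enqueue O, J, F → queue [L, I, G, S, A, O, J, F]
Visit L; enqueue E → queue [I, G, S, A, O, J, F, E]
Visit I → queue [G, S, A, O, J, F, E]
Visit G; enqueue P, D → queue [S, A, O, J, F, E, P, D]
Visit S → queue [A, O, J, F, E, P, D]
Visit A; enqueue N → queue [O, J, F, E, P, D, N]
Visit O → queue [J, F, E, P, D, N]
Visit J → queue [F, E, P, D, N]
Visit F; enqueue K → queue [E, P, D, N, K]
Visit E → queue [P, D, N, K]
Visit P → queue [D, N, K]
Visit D; enqueue T, M → queue [N, K, T, M]
Visit N → queue [K, T, M]
Visit K; enqueue C → queue [T, M, C]
Visit T → queue [M, C]
Visit M → queue [C]
Visit C → queue []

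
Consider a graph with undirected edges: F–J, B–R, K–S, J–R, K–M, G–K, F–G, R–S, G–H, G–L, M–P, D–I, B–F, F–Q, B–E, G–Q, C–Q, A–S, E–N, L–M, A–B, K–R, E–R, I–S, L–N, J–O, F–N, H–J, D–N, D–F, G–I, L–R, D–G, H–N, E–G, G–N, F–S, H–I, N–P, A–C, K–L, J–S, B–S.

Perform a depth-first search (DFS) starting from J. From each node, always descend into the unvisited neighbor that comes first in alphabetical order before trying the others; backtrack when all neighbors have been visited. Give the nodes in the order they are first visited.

J F B A C Q G D I H N E R K L M P S O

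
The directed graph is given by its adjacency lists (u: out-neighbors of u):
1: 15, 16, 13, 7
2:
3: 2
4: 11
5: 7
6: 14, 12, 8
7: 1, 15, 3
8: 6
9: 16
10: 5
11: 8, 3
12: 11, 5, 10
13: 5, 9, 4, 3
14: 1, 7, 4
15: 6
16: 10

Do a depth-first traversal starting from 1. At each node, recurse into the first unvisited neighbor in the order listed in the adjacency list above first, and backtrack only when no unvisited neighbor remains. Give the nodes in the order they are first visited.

Visit 1
1 → 15
15 → 6
6 → 14
14 → 7
7 → 3
3 → 2
14 → 4
4 → 11
11 → 8
6 → 12
12 → 5
12 → 10
1 → 16
1 → 13
13 → 9

1, 15, 6, 14, 7, 3, 2, 4, 11, 8, 12, 5, 10, 16, 13, 9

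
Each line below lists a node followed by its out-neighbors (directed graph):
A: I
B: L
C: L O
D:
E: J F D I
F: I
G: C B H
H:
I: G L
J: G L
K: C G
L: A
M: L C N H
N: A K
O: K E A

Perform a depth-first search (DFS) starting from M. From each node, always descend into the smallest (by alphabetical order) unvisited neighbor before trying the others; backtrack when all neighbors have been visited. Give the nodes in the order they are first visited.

M C L A I G B H O E D F J K N

Visit M
M → C
C → L
L → A
A → I
I → G
G → B
G → H
C → O
O → E
E → D
E → F
E → J
O → K
M → N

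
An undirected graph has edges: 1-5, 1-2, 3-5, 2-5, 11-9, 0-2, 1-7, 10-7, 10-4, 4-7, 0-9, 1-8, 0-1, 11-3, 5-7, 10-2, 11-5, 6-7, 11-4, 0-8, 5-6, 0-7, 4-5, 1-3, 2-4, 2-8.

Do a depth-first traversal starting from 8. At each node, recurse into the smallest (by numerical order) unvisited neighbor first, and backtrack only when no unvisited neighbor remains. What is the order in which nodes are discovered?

8 -> 0 -> 1 -> 2 -> 4 -> 5 -> 3 -> 11 -> 9 -> 6 -> 7 -> 10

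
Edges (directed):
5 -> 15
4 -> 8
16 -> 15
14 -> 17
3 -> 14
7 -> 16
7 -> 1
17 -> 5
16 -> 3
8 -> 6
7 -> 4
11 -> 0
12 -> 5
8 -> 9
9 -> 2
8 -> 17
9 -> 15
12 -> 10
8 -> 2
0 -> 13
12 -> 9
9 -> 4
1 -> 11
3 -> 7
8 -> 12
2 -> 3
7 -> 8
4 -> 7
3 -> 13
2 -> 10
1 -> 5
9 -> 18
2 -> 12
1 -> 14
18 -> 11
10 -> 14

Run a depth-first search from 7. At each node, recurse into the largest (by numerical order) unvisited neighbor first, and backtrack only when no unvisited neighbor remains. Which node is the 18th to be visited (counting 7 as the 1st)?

6

Visit 7
7 → 16
16 → 15
16 → 3
3 → 14
14 → 17
17 → 5
3 → 13
7 → 8
8 → 12
12 → 10
12 → 9
9 → 18
18 → 11
11 → 0
9 → 4
9 → 2
8 → 6
7 → 1

Visit order: 7, 16, 15, 3, 14, 17, 5, 13, 8, 12, 10, 9, 18, 11, 0, 4, 2, 6, 1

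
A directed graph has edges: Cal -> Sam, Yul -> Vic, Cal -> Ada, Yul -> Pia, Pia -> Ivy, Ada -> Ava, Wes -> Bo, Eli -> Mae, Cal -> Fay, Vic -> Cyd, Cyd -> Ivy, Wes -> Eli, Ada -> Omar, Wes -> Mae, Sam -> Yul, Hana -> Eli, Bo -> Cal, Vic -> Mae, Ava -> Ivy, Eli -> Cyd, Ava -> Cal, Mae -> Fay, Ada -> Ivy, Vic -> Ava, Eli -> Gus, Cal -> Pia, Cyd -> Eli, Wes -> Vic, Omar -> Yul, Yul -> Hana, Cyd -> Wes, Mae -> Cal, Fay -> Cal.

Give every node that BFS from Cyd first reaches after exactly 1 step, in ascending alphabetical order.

Eli, Ivy, Wes

Level 0: Cyd
Level 1: Eli, Ivy, Wes
Level 2: Bo, Gus, Mae, Vic
Level 3: Ava, Cal, Fay
Level 4: Ada, Pia, Sam
Level 5: Omar, Yul
Level 6: Hana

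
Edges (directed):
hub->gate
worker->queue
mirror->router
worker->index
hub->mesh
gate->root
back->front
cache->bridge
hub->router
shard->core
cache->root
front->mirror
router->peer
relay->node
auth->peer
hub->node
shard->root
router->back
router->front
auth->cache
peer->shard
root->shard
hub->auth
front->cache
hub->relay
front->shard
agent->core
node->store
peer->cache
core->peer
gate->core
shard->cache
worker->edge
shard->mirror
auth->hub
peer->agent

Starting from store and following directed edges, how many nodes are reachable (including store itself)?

1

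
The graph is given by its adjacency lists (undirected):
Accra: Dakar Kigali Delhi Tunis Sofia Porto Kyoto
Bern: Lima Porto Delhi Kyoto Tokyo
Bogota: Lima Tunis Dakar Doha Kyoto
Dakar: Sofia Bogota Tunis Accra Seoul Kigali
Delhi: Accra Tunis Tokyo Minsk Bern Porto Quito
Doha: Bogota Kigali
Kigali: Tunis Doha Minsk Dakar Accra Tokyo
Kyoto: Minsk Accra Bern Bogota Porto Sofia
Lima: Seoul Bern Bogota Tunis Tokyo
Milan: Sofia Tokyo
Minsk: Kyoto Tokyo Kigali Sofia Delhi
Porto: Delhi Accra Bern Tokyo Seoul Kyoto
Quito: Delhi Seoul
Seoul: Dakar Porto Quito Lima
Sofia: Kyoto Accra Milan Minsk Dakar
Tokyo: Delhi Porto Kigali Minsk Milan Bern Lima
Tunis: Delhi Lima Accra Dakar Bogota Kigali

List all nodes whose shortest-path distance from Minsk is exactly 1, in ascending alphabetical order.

Level 0: Minsk
Level 1: Delhi, Kigali, Kyoto, Sofia, Tokyo
Level 2: Accra, Bern, Bogota, Dakar, Doha, Lima, Milan, Porto, Quito, Tunis
Level 3: Seoul

Delhi, Kigali, Kyoto, Sofia, Tokyo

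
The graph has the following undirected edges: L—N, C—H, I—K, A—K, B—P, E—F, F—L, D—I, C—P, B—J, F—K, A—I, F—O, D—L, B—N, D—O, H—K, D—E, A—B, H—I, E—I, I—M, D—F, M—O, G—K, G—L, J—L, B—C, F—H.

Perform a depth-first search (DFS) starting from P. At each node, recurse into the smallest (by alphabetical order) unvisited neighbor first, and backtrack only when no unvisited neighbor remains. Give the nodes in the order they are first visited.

Visit P
P → B
B → A
A → I
I → D
D → E
E → F
F → H
H → C
H → K
K → G
G → L
L → J
L → N
F → O
O → M

P, B, A, I, D, E, F, H, C, K, G, L, J, N, O, M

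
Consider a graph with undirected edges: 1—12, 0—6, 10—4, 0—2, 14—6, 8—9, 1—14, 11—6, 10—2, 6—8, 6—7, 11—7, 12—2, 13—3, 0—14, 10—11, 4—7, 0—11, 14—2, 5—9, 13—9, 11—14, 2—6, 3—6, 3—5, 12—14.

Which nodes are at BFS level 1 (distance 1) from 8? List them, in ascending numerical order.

Level 0: 8
Level 1: 6, 9
Level 2: 0, 2, 3, 5, 7, 11, 13, 14
Level 3: 1, 4, 10, 12

6, 9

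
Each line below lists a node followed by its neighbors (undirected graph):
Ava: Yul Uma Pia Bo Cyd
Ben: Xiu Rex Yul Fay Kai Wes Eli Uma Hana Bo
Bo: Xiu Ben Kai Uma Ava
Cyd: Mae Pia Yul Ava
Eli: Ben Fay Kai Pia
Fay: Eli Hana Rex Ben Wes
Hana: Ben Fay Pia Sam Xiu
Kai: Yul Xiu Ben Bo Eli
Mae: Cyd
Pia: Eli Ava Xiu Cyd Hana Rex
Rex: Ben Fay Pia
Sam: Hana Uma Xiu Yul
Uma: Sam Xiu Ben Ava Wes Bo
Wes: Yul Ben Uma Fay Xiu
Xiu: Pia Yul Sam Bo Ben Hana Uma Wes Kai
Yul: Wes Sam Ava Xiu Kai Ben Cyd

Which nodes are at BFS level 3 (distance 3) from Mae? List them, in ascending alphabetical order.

Level 0: Mae
Level 1: Cyd
Level 2: Ava, Pia, Yul
Level 3: Ben, Bo, Eli, Hana, Kai, Rex, Sam, Uma, Wes, Xiu
Level 4: Fay

Ben, Bo, Eli, Hana, Kai, Rex, Sam, Uma, Wes, Xiu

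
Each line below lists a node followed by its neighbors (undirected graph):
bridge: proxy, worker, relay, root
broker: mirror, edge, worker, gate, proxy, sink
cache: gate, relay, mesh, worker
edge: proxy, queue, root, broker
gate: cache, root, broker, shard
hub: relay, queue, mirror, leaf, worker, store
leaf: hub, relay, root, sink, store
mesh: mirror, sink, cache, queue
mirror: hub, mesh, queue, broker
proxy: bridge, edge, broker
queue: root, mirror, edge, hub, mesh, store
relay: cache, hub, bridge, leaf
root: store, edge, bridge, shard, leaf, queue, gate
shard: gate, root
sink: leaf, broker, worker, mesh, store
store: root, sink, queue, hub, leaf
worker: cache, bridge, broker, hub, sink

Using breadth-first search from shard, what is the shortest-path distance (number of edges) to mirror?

3

Level 0: shard
Level 1: gate, root
Level 2: bridge, broker, cache, edge, leaf, queue, store
Level 3: hub, mesh, mirror, proxy, relay, sink, worker
mirror first appears at level 3.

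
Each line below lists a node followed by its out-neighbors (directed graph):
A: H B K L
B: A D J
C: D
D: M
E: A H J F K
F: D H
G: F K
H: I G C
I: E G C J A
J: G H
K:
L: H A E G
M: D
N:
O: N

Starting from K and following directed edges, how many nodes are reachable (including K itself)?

1

BFS from K visits: K
Reachable nodes: 1 of 15 total.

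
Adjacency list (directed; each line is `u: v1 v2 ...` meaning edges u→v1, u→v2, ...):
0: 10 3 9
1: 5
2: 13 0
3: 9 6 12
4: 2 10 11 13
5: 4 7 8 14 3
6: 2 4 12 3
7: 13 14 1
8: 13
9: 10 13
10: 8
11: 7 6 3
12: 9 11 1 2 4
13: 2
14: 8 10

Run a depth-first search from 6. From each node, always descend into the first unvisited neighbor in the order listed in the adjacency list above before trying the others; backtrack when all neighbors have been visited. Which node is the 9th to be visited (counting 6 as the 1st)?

12

Visit 6
6 → 2
2 → 13
2 → 0
0 → 10
10 → 8
0 → 3
3 → 9
3 → 12
12 → 11
11 → 7
7 → 14
7 → 1
1 → 5
5 → 4

Visit order: 6, 2, 13, 0, 10, 8, 3, 9, 12, 11, 7, 14, 1, 5, 4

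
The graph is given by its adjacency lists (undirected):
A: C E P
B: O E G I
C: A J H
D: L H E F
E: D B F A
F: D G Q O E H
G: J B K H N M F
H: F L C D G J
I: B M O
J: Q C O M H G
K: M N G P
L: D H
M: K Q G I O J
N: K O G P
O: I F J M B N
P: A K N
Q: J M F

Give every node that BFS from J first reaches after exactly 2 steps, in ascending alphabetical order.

Level 0: J
Level 1: C, G, H, M, O, Q
Level 2: A, B, D, F, I, K, L, N
Level 3: E, P

A, B, D, F, I, K, L, N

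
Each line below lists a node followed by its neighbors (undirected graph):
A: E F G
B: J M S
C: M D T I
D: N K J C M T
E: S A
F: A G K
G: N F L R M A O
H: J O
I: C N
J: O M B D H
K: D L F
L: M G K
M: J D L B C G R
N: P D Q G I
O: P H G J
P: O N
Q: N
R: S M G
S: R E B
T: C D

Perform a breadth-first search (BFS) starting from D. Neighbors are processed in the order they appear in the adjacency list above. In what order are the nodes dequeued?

D -> N -> K -> J -> C -> M -> T -> P -> Q -> G -> I -> L -> F -> O -> B -> H -> R -> A -> S -> E

Visit D; enqueue N, K, J, C, M, T → queue [N, K, J, C, M, T]
Visit N; enqueue P, Q, G, I → queue [K, J, C, M, T, P, Q, G, I]
Visit K; enqueue L, F → queue [J, C, M, T, P, Q, G, I, L, F]
Visit J; enqueue O, B, H → queue [C, M, T, P, Q, G, I, L, F, O, B, H]
Visit C → queue [M, T, P, Q, G, I, L, F, O, B, H]
Visit M; enqueue R → queue [T, P, Q, G, I, L, F, O, B, H, R]
Visit T → queue [P, Q, G, I, L, F, O, B, H, R]
Visit P → queue [Q, G, I, L, F, O, B, H, R]
Visit Q → queue [G, I, L, F, O, B, H, R]
Visit G; enqueue A → queue [I, L, F, O, B, H, R, A]
Visit I → queue [L, F, O, B, H, R, A]
Visit L → queue [F, O, B, H, R, A]
Visit F → queue [O, B, H, R, A]
Visit O → queue [B, H, R, A]
Visit B; enqueue S → queue [H, R, A, S]
Visit H → queue [R, A, S]
Visit R → queue [A, S]
Visit A; enqueue E → queue [S, E]
Visit S → queue [E]
Visit E → queue []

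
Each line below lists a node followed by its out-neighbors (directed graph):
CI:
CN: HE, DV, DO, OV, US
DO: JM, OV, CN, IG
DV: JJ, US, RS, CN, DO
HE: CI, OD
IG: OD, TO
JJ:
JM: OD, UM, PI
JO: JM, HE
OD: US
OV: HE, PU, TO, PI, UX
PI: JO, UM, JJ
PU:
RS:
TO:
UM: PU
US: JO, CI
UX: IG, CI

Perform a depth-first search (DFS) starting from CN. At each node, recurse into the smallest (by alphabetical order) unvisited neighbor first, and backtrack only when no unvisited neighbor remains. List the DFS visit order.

CN, DO, IG, OD, US, CI, JO, HE, JM, PI, JJ, UM, PU, TO, OV, UX, DV, RS

Visit CN
CN → DO
DO → IG
IG → OD
OD → US
US → CI
US → JO
JO → HE
JO → JM
JM → PI
PI → JJ
PI → UM
UM → PU
IG → TO
DO → OV
OV → UX
CN → DV
DV → RS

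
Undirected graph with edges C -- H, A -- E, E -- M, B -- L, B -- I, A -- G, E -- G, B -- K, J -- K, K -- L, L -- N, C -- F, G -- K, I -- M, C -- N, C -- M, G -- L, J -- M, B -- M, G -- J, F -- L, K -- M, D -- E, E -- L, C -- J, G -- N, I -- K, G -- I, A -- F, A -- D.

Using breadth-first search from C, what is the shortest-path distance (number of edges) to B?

2

Level 0: C
Level 1: F, H, J, M, N
Level 2: A, B, E, G, I, K, L
Level 3: D
B first appears at level 2.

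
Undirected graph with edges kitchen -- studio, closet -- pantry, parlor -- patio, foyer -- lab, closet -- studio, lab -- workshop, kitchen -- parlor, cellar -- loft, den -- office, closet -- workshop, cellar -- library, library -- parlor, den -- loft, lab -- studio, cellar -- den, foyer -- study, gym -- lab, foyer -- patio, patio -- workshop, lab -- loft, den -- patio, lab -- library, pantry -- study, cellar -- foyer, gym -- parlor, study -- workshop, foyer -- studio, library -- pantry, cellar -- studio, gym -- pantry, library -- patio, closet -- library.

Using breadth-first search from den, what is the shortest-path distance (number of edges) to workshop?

2

Level 0: den
Level 1: cellar, loft, office, patio
Level 2: foyer, lab, library, parlor, studio, workshop
Level 3: closet, gym, kitchen, pantry, study
workshop first appears at level 2.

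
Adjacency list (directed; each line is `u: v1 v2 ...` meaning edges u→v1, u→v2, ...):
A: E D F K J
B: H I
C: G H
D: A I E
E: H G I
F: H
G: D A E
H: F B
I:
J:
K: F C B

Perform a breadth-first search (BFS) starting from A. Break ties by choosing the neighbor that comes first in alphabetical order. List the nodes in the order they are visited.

Visit A; enqueue D, E, F, J, K → queue [D, E, F, J, K]
Visit D; enqueue I → queue [E, F, J, K, I]
Visit E; enqueue G, H → queue [F, J, K, I, G, H]
Visit F → queue [J, K, I, G, H]
Visit J → queue [K, I, G, H]
Visit K; enqueue B, C → queue [I, G, H, B, C]
Visit I → queue [G, H, B, C]
Visit G → queue [H, B, C]
Visit H → queue [B, C]
Visit B → queue [C]
Visit C → queue []

A → D → E → F → J → K → I → G → H → B → C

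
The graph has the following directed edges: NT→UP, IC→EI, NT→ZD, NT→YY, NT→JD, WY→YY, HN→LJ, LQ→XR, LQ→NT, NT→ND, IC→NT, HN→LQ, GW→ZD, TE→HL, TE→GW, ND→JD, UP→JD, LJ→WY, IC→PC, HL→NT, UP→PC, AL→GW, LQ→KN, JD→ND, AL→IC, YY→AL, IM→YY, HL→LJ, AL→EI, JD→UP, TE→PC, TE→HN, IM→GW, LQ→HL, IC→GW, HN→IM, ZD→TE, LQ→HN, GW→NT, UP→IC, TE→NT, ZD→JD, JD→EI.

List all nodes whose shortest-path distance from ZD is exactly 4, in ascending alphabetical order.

AL, KN, WY, XR

Level 0: ZD
Level 1: JD, TE
Level 2: EI, GW, HL, HN, ND, NT, PC, UP
Level 3: IC, IM, LJ, LQ, YY
Level 4: AL, KN, WY, XR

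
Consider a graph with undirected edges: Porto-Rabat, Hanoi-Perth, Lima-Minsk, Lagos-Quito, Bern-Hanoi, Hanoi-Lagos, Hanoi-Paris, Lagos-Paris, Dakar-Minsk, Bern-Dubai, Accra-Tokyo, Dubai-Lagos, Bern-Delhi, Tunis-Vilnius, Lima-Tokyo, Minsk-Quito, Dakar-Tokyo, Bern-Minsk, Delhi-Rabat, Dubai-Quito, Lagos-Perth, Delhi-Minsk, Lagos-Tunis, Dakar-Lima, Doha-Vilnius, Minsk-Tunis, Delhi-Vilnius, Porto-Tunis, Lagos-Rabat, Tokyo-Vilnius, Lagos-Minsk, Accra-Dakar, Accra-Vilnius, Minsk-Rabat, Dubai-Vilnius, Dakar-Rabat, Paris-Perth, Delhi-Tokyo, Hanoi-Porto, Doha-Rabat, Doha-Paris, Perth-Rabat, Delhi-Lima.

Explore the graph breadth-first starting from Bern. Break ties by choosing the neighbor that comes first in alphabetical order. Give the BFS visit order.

Visit Bern; enqueue Delhi, Dubai, Hanoi, Minsk → queue [Delhi, Dubai, Hanoi, Minsk]
Visit Delhi; enqueue Lima, Rabat, Tokyo, Vilnius → queue [Dubai, Hanoi, Minsk, Lima, Rabat, Tokyo, Vilnius]
Visit Dubai; enqueue Lagos, Quito → queue [Hanoi, Minsk, Lima, Rabat, Tokyo, Vilnius, Lagos, Quito]
Visit Hanoi; enqueue Paris, Perth, Porto → queue [Minsk, Lima, Rabat, Tokyo, Vilnius, Lagos, Quito, Paris, Perth, Porto]
Visit Minsk; enqueue Dakar, Tunis → queue [Lima, Rabat, Tokyo, Vilnius, Lagos, Quito, Paris, Perth, Porto, Dakar, Tunis]
Visit Lima → queue [Rabat, Tokyo, Vilnius, Lagos, Quito, Paris, Perth, Porto, Dakar, Tunis]
Visit Rabat; enqueue Doha → queue [Tokyo, Vilnius, Lagos, Quito, Paris, Perth, Porto, Dakar, Tunis, Doha]
Visit Tokyo; enqueue Accra → queue [Vilnius, Lagos, Quito, Paris, Perth, Porto, Dakar, Tunis, Doha, Accra]
Visit Vilnius → queue [Lagos, Quito, Paris, Perth, Porto, Dakar, Tunis, Doha, Accra]
Visit Lagos → queue [Quito, Paris, Perth, Porto, Dakar, Tunis, Doha, Accra]
Visit Quito → queue [Paris, Perth, Porto, Dakar, Tunis, Doha, Accra]
Visit Paris → queue [Perth, Porto, Dakar, Tunis, Doha, Accra]
Visit Perth → queue [Porto, Dakar, Tunis, Doha, Accra]
Visit Porto → queue [Dakar, Tunis, Doha, Accra]
Visit Dakar → queue [Tunis, Doha, Accra]
Visit Tunis → queue [Doha, Accra]
Visit Doha → queue [Accra]
Visit Accra → queue []

Bern → Delhi → Dubai → Hanoi → Minsk → Lima → Rabat → Tokyo → Vilnius → Lagos → Quito → Paris → Perth → Porto → Dakar → Tunis → Doha → Accra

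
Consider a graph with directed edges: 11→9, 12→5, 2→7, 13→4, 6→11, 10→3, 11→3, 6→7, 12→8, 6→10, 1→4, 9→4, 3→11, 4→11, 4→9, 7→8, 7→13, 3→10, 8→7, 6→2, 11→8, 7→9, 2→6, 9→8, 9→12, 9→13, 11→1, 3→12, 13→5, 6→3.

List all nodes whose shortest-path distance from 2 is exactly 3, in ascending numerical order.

1, 4, 5, 12

Level 0: 2
Level 1: 6, 7
Level 2: 3, 8, 9, 10, 11, 13
Level 3: 1, 4, 5, 12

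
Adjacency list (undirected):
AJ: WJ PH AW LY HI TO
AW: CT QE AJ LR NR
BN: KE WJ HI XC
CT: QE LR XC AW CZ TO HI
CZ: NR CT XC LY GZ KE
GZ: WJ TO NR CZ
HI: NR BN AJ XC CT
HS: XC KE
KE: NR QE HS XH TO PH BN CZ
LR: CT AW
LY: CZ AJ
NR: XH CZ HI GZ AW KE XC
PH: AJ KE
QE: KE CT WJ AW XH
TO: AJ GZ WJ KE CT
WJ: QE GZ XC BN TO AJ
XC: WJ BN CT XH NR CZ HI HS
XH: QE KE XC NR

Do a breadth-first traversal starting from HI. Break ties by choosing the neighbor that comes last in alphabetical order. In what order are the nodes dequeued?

Visit HI; enqueue XC, NR, CT, BN, AJ → queue [XC, NR, CT, BN, AJ]
Visit XC; enqueue XH, WJ, HS, CZ → queue [NR, CT, BN, AJ, XH, WJ, HS, CZ]
Visit NR; enqueue KE, GZ, AW → queue [CT, BN, AJ, XH, WJ, HS, CZ, KE, GZ, AW]
Visit CT; enqueue TO, QE, LR → queue [BN, AJ, XH, WJ, HS, CZ, KE, GZ, AW, TO, QE, LR]
Visit BN → queue [AJ, XH, WJ, HS, CZ, KE, GZ, AW, TO, QE, LR]
Visit AJ; enqueue PH, LY → queue [XH, WJ, HS, CZ, KE, GZ, AW, TO, QE, LR, PH, LY]
Visit XH → queue [WJ, HS, CZ, KE, GZ, AW, TO, QE, LR, PH, LY]
Visit WJ → queue [HS, CZ, KE, GZ, AW, TO, QE, LR, PH, LY]
Visit HS → queue [CZ, KE, GZ, AW, TO, QE, LR, PH, LY]
Visit CZ → queue [KE, GZ, AW, TO, QE, LR, PH, LY]
Visit KE → queue [GZ, AW, TO, QE, LR, PH, LY]
Visit GZ → queue [AW, TO, QE, LR, PH, LY]
Visit AW → queue [TO, QE, LR, PH, LY]
Visit TO → queue [QE, LR, PH, LY]
Visit QE → queue [LR, PH, LY]
Visit LR → queue [PH, LY]
Visit PH → queue [LY]
Visit LY → queue []

HI → XC → NR → CT → BN → AJ → XH → WJ → HS → CZ → KE → GZ → AW → TO → QE → LR → PH → LY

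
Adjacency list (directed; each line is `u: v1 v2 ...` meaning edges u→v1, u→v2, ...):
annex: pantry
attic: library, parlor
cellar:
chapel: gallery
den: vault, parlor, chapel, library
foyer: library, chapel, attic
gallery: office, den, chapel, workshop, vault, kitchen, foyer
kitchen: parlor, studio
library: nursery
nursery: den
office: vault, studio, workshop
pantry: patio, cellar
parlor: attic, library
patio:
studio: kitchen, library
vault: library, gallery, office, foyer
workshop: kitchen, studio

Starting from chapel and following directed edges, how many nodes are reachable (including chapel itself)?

13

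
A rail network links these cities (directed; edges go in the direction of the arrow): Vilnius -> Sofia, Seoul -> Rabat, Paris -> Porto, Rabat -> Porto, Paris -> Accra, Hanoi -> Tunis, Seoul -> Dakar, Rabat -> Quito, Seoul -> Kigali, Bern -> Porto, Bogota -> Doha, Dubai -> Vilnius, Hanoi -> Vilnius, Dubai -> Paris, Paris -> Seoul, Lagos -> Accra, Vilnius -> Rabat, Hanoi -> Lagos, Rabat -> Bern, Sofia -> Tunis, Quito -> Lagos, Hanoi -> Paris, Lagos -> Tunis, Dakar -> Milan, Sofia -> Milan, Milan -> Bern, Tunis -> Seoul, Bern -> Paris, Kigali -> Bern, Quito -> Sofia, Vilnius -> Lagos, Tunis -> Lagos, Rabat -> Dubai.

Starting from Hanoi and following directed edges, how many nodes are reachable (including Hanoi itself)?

BFS from Hanoi visits: Hanoi, Vilnius, Tunis, Paris, Lagos, Sofia, Rabat, Seoul, Porto, Accra, Milan, Quito, Dubai, Bern, Kigali, Dakar
Reachable nodes: 16 of 18 total.

16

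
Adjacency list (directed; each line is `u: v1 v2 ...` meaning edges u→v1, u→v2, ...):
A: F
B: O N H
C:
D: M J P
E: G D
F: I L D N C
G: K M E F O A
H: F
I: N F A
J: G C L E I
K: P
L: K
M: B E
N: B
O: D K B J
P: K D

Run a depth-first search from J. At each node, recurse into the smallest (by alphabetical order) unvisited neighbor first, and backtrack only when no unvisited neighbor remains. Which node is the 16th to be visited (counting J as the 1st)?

G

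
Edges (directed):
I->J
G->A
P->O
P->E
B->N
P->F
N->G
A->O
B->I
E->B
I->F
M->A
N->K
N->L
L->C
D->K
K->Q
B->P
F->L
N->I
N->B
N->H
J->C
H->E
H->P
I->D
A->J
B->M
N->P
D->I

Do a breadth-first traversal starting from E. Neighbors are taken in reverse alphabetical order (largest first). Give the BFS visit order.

Visit E; enqueue B → queue [B]
Visit B; enqueue P, N, M, I → queue [P, N, M, I]
Visit P; enqueue O, F → queue [N, M, I, O, F]
Visit N; enqueue L, K, H, G → queue [M, I, O, F, L, K, H, G]
Visit M; enqueue A → queue [I, O, F, L, K, H, G, A]
Visit I; enqueue J, D → queue [O, F, L, K, H, G, A, J, D]
Visit O → queue [F, L, K, H, G, A, J, D]
Visit F → queue [L, K, H, G, A, J, D]
Visit L; enqueue C → queue [K, H, G, A, J, D, C]
Visit K; enqueue Q → queue [H, G, A, J, D, C, Q]
Visit H → queue [G, A, J, D, C, Q]
Visit G → queue [A, J, D, C, Q]
Visit A → queue [J, D, C, Q]
Visit J → queue [D, C, Q]
Visit D → queue [C, Q]
Visit C → queue [Q]
Visit Q → queue []

E, B, P, N, M, I, O, F, L, K, H, G, A, J, D, C, Q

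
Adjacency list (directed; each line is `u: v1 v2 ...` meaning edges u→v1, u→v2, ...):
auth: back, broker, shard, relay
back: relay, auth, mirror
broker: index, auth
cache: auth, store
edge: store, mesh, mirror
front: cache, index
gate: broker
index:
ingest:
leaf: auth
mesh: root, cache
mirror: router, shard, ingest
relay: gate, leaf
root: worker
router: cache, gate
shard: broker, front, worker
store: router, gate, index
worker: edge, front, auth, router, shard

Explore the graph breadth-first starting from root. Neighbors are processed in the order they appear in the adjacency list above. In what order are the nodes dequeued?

root, worker, edge, front, auth, router, shard, store, mesh, mirror, cache, index, back, broker, relay, gate, ingest, leaf

Visit root; enqueue worker → queue [worker]
Visit worker; enqueue edge, front, auth, router, shard → queue [edge, front, auth, router, shard]
Visit edge; enqueue store, mesh, mirror → queue [front, auth, router, shard, store, mesh, mirror]
Visit front; enqueue cache, index → queue [auth, router, shard, store, mesh, mirror, cache, index]
Visit auth; enqueue back, broker, relay → queue [router, shard, store, mesh, mirror, cache, index, back, broker, relay]
Visit router; enqueue gate → queue [shard, store, mesh, mirror, cache, index, back, broker, relay, gate]
Visit shard → queue [store, mesh, mirror, cache, index, back, broker, relay, gate]
Visit store → queue [mesh, mirror, cache, index, back, broker, relay, gate]
Visit mesh → queue [mirror, cache, index, back, broker, relay, gate]
Visit mirror; enqueue ingest → queue [cache, index, back, broker, relay, gate, ingest]
Visit cache → queue [index, back, broker, relay, gate, ingest]
Visit index → queue [back, broker, relay, gate, ingest]
Visit back → queue [broker, relay, gate, ingest]
Visit broker → queue [relay, gate, ingest]
Visit relay; enqueue leaf → queue [gate, ingest, leaf]
Visit gate → queue [ingest, leaf]
Visit ingest → queue [leaf]
Visit leaf → queue []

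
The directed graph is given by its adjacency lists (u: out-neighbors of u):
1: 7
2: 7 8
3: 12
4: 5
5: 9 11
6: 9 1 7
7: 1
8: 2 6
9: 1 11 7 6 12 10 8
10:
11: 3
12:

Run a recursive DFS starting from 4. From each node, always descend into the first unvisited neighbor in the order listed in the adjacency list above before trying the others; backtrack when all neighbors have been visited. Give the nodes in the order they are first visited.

4 5 9 1 7 11 3 12 6 10 8 2

Visit 4
4 → 5
5 → 9
9 → 1
1 → 7
9 → 11
11 → 3
3 → 12
9 → 6
9 → 10
9 → 8
8 → 2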